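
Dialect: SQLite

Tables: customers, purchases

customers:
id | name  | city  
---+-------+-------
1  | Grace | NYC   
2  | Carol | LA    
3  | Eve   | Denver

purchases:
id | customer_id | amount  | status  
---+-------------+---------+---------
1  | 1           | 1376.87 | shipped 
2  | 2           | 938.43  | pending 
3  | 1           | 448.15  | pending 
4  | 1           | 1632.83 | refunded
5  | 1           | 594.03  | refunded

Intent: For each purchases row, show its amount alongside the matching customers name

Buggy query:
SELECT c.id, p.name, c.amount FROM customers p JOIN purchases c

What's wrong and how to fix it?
Bug: JOIN with no ON clause produces a cartesian product; every purchases row pairs with every customers row

Fix: Add ON c.customer_id = p.id to the JOIN

Corrected query:
SELECT c.id, p.name, c.amount FROM customers p JOIN purchases c ON c.customer_id = p.id

Result:
id | name  | amount 
---+-------+--------
1  | Grace | 1376.87
2  | Carol | 938.43 
3  | Grace | 448.15 
4  | Grace | 1632.83
5  | Grace | 594.03 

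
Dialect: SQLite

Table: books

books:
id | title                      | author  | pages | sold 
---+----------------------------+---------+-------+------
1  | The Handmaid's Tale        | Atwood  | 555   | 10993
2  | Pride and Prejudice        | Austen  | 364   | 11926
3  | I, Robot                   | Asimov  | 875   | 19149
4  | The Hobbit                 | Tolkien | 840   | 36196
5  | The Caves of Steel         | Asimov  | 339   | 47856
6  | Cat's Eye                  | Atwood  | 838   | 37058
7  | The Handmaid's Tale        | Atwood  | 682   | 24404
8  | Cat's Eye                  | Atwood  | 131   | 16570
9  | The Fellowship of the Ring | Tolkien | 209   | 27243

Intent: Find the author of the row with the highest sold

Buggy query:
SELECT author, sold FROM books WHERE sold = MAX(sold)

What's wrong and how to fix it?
Bug: WHERE is evaluated per row; an aggregate over the whole table isn't defined there

Fix: Wrap MAX in a scalar subquery so WHERE compares against a single value

Corrected query:
SELECT author, sold FROM books WHERE sold = (SELECT MAX(sold) FROM books)

Result:
author | sold 
-------+------
Asimov | 47856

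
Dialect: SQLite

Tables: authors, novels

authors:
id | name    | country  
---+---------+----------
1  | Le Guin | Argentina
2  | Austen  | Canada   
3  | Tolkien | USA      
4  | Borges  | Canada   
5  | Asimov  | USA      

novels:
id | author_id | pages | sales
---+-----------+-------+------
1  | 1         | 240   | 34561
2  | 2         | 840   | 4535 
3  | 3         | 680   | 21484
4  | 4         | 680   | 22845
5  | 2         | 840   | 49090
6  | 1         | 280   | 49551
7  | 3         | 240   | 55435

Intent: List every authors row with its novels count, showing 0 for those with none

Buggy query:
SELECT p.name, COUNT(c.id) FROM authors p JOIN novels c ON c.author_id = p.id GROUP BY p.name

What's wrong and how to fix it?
Bug: INNER JOIN drops authors rows that have no matching novels rows

Fix: Switch to LEFT JOIN to retain unmatched parent rows

Corrected query:
SELECT p.name, COUNT(c.id) FROM authors p LEFT JOIN novels c ON c.author_id = p.id GROUP BY p.name

Result:
name    | COUNT(c.id)
--------+------------
Asimov  | 0          
Austen  | 2          
Borges  | 1          
Le Guin | 2          
Tolkien | 2          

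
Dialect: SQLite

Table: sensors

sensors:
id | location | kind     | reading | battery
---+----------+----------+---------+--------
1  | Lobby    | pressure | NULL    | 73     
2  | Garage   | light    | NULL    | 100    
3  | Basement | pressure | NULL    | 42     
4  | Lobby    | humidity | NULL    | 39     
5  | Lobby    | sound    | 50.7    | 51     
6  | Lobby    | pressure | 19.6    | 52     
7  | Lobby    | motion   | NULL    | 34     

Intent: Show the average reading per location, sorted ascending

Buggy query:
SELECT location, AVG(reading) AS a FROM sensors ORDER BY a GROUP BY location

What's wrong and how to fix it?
Bug: GROUP BY must precede ORDER BY

Fix: Move ORDER BY to the end, after GROUP BY

Corrected query:
SELECT location, AVG(reading) AS a FROM sensors GROUP BY location ORDER BY a

Result:
location | a    
---------+------
Basement | NULL 
Garage   | NULL 
Lobby    | 35.15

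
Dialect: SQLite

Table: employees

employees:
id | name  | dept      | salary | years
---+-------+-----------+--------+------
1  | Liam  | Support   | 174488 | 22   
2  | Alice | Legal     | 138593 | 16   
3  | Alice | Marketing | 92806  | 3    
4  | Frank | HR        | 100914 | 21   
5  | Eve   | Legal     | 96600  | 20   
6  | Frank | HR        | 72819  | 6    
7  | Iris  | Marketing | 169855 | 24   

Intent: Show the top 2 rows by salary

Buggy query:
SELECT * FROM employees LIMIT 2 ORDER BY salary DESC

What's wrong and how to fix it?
Bug: ORDER BY cannot follow LIMIT; LIMIT is the final clause

Fix: Swap the clauses: ORDER BY first, then LIMIT

Corrected query:
SELECT * FROM employees ORDER BY salary DESC LIMIT 2

Result:
id | name | dept      | salary | years
---+------+-----------+--------+------
1  | Liam | Support   | 174488 | 22   
7  | Iris | Marketing | 169855 | 24   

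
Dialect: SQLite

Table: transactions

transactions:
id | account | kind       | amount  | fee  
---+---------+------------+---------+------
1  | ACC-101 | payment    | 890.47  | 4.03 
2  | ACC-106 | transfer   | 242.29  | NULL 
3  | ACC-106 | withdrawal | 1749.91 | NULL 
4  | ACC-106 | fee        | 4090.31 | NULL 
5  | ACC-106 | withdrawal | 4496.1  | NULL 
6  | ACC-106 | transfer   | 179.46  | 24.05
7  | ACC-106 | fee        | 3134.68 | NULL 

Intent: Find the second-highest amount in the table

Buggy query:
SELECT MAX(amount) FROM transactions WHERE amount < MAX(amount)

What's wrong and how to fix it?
Bug: The inner MAX is an aggregate inside WHERE, which is not allowed

Fix: Compute the overall MAX in a subquery, then take MAX of rows below it

Corrected query:
SELECT MAX(amount) FROM transactions WHERE amount < (SELECT MAX(amount) FROM transactions)

Result:
MAX(amount)
-----------
4090.31    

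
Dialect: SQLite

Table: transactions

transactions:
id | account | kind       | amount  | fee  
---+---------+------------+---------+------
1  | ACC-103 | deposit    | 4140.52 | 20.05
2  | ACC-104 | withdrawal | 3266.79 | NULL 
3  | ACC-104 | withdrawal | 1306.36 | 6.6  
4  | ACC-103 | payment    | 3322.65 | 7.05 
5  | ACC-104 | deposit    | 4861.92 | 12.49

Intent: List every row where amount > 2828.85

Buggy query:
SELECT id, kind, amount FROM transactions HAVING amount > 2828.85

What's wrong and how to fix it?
Bug: HAVING filters the output of aggregation, but this query has no GROUP BY and no aggregate functions, so SQLite rejects it (HAVING clause on a non-aggregate query); the condition here is per row

Fix: Use WHERE for row-level filtering

Corrected query:
SELECT id, kind, amount FROM transactions WHERE amount > 2828.85

Result:
id | kind       | amount 
---+------------+--------
1  | deposit    | 4140.52
2  | withdrawal | 3266.79
4  | payment    | 3322.65
5  | deposit    | 4861.92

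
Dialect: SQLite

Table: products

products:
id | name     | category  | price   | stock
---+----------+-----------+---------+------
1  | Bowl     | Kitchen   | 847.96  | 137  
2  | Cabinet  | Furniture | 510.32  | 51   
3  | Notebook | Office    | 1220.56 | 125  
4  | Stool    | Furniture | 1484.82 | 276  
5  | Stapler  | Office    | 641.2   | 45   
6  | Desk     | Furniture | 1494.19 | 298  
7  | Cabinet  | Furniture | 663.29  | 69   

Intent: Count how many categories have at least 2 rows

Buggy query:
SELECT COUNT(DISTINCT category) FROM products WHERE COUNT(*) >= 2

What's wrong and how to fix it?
Bug: COUNT(*) cannot appear in WHERE; the per-group count doesn't exist yet

Fix: Use a subquery that GROUPs and filters with HAVING, then count its rows

Corrected query:
SELECT COUNT(*) FROM (SELECT category FROM products GROUP BY category HAVING COUNT(*) >= 2)

Result:
COUNT(*)
--------
2       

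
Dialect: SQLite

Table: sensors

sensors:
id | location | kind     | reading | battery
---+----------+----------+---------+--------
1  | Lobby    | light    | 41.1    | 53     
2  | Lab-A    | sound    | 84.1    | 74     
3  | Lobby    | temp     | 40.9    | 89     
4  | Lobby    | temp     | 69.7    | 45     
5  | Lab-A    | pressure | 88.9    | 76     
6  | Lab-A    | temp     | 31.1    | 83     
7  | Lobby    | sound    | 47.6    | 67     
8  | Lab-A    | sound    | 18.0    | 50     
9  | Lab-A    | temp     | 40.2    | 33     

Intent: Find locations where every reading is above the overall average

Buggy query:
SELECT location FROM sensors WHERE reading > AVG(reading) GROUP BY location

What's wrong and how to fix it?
Bug: WHERE evaluates per row before aggregation, so AVG() is unavailable

Fix: Use a subquery for AVG and a HAVING MIN(...) filter so the condition holds for every row in the group

Corrected query:
SELECT location FROM sensors GROUP BY location HAVING MIN(reading) > (SELECT AVG(reading) FROM sensors)

Result:
(no rows)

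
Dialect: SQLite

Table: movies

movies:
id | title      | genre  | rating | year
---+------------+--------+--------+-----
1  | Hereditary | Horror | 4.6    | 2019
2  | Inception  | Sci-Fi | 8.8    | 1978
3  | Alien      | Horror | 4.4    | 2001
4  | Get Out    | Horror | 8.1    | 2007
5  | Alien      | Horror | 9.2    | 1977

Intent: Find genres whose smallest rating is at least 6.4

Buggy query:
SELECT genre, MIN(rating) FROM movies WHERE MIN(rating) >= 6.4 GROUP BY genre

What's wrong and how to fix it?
Bug: MIN() in WHERE is a misuse of aggregate

Fix: Replace WHERE with HAVING after the GROUP BY

Corrected query:
SELECT genre, MIN(rating) FROM movies GROUP BY genre HAVING MIN(rating) >= 6.4

Result:
genre  | MIN(rating)
-------+------------
Sci-Fi | 8.8        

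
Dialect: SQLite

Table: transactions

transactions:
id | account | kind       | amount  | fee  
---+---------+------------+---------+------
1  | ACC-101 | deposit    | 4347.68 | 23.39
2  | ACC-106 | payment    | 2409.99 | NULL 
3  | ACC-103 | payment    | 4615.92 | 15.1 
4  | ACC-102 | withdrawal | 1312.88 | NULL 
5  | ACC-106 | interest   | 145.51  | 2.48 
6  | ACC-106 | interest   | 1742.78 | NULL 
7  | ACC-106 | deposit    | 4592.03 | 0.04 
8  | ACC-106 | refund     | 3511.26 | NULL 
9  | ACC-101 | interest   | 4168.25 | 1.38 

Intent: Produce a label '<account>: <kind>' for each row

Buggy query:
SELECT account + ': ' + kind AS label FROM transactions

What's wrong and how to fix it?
Bug: SQLite uses || for string concatenation; + coerces text to numbers (yielding 0)

Fix: Replace + with || to concatenate text

Corrected query:
SELECT account || ': ' || kind AS label FROM transactions

Result:
label              
-------------------
ACC-101: deposit   
ACC-106: payment   
ACC-103: payment   
ACC-102: withdrawal
ACC-106: interest  
ACC-106: interest  
ACC-106: deposit   
ACC-106: refund    
ACC-101: interest  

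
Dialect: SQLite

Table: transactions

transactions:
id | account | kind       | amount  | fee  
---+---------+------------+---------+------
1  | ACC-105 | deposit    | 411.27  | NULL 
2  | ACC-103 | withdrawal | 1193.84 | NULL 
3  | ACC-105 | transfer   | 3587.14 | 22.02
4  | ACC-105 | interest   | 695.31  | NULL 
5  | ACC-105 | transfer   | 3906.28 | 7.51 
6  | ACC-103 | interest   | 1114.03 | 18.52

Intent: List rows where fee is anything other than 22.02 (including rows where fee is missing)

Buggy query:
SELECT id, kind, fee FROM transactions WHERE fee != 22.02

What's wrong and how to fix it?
Bug: Inequality against NULL is unknown, not true; rows with NULL are dropped

Fix: Add an explicit OR fee IS NULL to include the missing-value rows

Corrected query:
SELECT id, kind, fee FROM transactions WHERE fee != 22.02 OR fee IS NULL

Result:
id | kind       | fee  
---+------------+------
1  | deposit    | NULL 
2  | withdrawal | NULL 
4  | interest   | NULL 
5  | transfer   | 7.51 
6  | interest   | 18.52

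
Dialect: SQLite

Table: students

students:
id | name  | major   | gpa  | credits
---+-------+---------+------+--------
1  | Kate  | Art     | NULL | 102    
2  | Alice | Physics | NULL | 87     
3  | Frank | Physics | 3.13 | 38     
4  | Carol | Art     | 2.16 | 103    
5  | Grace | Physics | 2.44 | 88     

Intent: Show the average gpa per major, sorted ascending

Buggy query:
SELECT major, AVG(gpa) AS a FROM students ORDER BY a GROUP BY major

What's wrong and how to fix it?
Bug: ORDER BY appears before GROUP BY; SQL clause order requires GROUP BY first

Fix: Reorder: SELECT … FROM … GROUP BY … ORDER BY …

Corrected query:
SELECT major, AVG(gpa) AS a FROM students GROUP BY major ORDER BY a

Result:
major   | a    
--------+------
Art     | 2.16 
Physics | 2.785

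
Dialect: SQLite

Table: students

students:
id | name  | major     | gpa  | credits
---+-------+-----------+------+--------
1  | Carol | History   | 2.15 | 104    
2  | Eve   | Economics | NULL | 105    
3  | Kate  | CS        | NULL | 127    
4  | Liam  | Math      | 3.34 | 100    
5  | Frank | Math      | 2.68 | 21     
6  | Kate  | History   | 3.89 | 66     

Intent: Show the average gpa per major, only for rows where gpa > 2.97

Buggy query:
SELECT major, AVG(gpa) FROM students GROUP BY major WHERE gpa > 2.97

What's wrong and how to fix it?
Bug: WHERE cannot follow GROUP BY

Fix: Place WHERE between FROM and GROUP BY

Corrected query:
SELECT major, AVG(gpa) FROM students WHERE gpa > 2.97 GROUP BY major

Result:
major   | AVG(gpa)
--------+---------
History | 3.89    
Math    | 3.34    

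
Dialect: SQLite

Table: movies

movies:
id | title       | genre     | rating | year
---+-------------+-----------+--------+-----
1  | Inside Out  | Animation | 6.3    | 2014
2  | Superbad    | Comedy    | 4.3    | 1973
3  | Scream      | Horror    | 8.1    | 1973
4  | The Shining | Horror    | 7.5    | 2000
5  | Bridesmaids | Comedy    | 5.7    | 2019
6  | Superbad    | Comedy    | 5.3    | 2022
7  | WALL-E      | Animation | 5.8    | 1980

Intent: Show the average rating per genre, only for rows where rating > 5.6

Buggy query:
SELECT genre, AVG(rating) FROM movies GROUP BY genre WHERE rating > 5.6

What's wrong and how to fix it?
Bug: Row-level WHERE must come before GROUP BY in the clause order

Fix: Move the WHERE clause before GROUP BY

Corrected query:
SELECT genre, AVG(rating) FROM movies WHERE rating > 5.6 GROUP BY genre

Result:
genre     | AVG(rating)
----------+------------
Animation | 6.05       
Comedy    | 5.7        
Horror    | 7.8        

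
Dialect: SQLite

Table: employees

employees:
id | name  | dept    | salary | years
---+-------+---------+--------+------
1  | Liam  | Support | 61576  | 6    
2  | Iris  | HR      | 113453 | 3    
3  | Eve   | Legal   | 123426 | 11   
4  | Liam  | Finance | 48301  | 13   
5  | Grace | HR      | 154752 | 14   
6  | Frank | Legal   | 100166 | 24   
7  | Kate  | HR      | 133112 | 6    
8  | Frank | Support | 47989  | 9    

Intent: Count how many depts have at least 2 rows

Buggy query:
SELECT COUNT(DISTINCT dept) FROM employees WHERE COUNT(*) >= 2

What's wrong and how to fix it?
Bug: COUNT(*) cannot appear in WHERE; the per-group count doesn't exist yet

Fix: Use a subquery that GROUPs and filters with HAVING, then count its rows

Corrected query:
SELECT COUNT(*) FROM (SELECT dept FROM employees GROUP BY dept HAVING COUNT(*) >= 2)

Result:
COUNT(*)
--------
3       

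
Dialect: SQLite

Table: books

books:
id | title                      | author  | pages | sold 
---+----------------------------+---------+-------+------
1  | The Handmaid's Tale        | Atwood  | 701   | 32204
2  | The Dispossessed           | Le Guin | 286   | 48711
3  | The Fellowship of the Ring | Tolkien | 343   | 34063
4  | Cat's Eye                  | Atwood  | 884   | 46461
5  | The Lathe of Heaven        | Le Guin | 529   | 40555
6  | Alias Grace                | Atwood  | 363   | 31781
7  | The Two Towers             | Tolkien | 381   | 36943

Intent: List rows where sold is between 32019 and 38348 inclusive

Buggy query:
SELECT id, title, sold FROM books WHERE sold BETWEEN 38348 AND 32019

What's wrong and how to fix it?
Bug: The bounds are reversed; BETWEEN a AND b requires a <= b to match anything

Fix: Write BETWEEN 32019 AND 38348

Corrected query:
SELECT id, title, sold FROM books WHERE sold BETWEEN 32019 AND 38348

Result:
id | title                      | sold 
---+----------------------------+------
1  | The Handmaid's Tale        | 32204
3  | The Fellowship of the Ring | 34063
7  | The Two Towers             | 36943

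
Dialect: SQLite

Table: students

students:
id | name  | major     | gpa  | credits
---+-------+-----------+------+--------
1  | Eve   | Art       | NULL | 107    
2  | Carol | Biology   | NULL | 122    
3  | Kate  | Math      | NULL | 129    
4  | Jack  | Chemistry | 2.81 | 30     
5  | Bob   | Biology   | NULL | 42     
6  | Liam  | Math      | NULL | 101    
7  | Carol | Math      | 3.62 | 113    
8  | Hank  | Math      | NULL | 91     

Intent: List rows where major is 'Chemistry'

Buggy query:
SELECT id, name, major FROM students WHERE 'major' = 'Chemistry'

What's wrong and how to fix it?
Bug: 'major' in single quotes is a string literal, not the column; the comparison is literal-vs-literal and never true

Fix: Remove the quotes around the column name (or use double quotes for an identifier)

Corrected query:
SELECT id, name, major FROM students WHERE major = 'Chemistry'

Result:
id | name | major    
---+------+----------
4  | Jack | Chemistry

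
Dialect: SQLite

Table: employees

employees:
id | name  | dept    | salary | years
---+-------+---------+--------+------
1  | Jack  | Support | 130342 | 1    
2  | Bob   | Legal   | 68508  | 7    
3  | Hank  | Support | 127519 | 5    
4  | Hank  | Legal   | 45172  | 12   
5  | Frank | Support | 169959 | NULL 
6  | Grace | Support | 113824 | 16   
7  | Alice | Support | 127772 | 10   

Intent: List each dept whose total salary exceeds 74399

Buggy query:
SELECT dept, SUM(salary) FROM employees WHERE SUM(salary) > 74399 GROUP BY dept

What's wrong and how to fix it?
Bug: Aggregate functions cannot appear in a WHERE clause

Fix: Move the aggregate condition to a HAVING clause

Corrected query:
SELECT dept, SUM(salary) FROM employees GROUP BY dept HAVING SUM(salary) > 74399

Result:
dept    | SUM(salary)
--------+------------
Legal   | 113680     
Support | 669416     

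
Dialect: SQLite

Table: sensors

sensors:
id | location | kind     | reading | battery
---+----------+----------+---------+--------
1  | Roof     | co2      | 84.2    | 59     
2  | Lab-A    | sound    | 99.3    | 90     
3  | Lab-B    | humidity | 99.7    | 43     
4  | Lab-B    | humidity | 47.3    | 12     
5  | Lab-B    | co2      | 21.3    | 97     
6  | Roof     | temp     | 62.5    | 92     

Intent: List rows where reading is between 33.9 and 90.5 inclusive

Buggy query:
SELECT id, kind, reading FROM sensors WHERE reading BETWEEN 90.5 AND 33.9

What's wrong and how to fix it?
Bug: BETWEEN expects the lower bound first; with 90.5 AND 33.9 the range is empty

Fix: Write BETWEEN 33.9 AND 90.5

Corrected query:
SELECT id, kind, reading FROM sensors WHERE reading BETWEEN 33.9 AND 90.5

Result:
id | kind     | reading
---+----------+--------
1  | co2      | 84.2   
4  | humidity | 47.3   
6  | temp     | 62.5   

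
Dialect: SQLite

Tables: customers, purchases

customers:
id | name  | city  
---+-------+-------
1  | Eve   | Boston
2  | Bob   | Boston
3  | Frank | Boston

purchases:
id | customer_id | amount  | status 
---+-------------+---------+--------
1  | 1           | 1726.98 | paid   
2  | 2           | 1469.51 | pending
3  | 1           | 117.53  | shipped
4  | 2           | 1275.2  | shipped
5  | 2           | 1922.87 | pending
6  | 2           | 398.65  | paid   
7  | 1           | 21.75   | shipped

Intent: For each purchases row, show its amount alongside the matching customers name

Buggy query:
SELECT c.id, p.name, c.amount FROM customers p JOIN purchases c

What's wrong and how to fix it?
Bug: JOIN with no ON clause produces a cartesian product; every purchases row pairs with every customers row

Fix: Specify the join condition linking the foreign key to the parent id

Corrected query:
SELECT c.id, p.name, c.amount FROM customers p JOIN purchases c ON c.customer_id = p.id

Result:
id | name | amount 
---+------+--------
1  | Eve  | 1726.98
2  | Bob  | 1469.51
3  | Eve  | 117.53 
4  | Bob  | 1275.2 
5  | Bob  | 1922.87
6  | Bob  | 398.65 
7  | Eve  | 21.75  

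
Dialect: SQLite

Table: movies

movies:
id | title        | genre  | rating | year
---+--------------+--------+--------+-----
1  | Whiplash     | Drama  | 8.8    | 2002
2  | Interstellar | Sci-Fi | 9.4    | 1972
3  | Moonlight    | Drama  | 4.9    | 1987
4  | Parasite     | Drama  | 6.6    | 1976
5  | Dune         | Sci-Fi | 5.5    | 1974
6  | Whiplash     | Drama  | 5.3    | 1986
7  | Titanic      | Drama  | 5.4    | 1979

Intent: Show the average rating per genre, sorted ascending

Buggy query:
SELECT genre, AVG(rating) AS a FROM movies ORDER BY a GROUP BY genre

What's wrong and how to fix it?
Bug: ORDER BY appears before GROUP BY; SQL clause order requires GROUP BY first

Fix: Reorder: SELECT … FROM … GROUP BY … ORDER BY …

Corrected query:
SELECT genre, AVG(rating) AS a FROM movies GROUP BY genre ORDER BY a

Result:
genre  | a   
-------+-----
Drama  | 6.2 
Sci-Fi | 7.45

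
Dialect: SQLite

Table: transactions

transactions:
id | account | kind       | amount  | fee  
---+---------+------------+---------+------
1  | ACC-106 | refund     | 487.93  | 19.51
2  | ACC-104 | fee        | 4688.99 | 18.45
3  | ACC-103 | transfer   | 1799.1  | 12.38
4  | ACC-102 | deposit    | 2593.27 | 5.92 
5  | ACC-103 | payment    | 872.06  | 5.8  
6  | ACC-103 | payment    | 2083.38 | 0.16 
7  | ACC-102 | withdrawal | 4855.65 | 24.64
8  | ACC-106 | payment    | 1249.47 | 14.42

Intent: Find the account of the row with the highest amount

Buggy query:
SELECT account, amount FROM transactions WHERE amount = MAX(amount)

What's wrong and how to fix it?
Bug: WHERE is evaluated per row; an aggregate over the whole table isn't defined there

Fix: Wrap MAX in a scalar subquery so WHERE compares against a single value

Corrected query:
SELECT account, amount FROM transactions WHERE amount = (SELECT MAX(amount) FROM transactions)

Result:
account | amount 
--------+--------
ACC-102 | 4855.65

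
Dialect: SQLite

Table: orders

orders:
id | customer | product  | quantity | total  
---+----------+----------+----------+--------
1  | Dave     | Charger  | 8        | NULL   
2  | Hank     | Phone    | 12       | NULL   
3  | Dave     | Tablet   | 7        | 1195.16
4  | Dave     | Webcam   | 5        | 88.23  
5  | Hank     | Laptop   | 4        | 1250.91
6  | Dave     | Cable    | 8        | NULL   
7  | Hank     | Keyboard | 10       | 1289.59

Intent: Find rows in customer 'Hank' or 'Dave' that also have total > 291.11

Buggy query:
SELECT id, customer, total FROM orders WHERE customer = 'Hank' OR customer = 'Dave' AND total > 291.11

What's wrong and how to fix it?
Bug: AND binds tighter than OR, so this parses as customer = 'Hank' OR (customer = 'Dave' AND total > 291.11)

Fix: Add parentheses around the OR so the AND applies to both alternatives

Corrected query:
SELECT id, customer, total FROM orders WHERE (customer = 'Hank' OR customer = 'Dave') AND total > 291.11

Result:
id | customer | total  
---+----------+--------
3  | Dave     | 1195.16
5  | Hank     | 1250.91
7  | Hank     | 1289.59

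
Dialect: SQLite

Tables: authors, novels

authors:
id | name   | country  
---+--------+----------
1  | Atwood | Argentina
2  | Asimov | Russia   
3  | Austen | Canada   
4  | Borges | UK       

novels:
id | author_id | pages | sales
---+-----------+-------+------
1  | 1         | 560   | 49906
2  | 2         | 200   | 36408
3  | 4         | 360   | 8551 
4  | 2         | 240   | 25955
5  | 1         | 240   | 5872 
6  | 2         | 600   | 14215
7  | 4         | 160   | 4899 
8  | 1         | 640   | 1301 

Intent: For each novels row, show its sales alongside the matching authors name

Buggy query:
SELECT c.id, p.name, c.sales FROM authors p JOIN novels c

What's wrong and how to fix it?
Bug: JOIN with no ON clause produces a cartesian product; every novels row pairs with every authors row

Fix: Add ON c.author_id = p.id to the JOIN

Corrected query:
SELECT c.id, p.name, c.sales FROM authors p JOIN novels c ON c.author_id = p.id

Result:
id | name   | sales
---+--------+------
1  | Atwood | 49906
2  | Asimov | 36408
3  | Borges | 8551 
4  | Asimov | 25955
5  | Atwood | 5872 
6  | Asimov | 14215
7  | Borges | 4899 
8  | Atwood | 1301 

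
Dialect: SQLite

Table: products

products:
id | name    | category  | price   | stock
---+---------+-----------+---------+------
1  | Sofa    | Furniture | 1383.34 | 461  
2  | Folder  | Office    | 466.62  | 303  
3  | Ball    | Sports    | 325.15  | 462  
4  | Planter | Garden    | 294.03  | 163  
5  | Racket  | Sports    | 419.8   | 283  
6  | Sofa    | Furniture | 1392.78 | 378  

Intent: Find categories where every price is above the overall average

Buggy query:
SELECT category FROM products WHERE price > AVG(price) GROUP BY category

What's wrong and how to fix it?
Bug: AVG() is an aggregate; it can't sit directly in WHERE

Fix: Compute the overall average in a scalar subquery and compare each group's MIN against it in HAVING

Corrected query:
SELECT category FROM products GROUP BY category HAVING MIN(price) > (SELECT AVG(price) FROM products)

Result:
category 
---------
Furniture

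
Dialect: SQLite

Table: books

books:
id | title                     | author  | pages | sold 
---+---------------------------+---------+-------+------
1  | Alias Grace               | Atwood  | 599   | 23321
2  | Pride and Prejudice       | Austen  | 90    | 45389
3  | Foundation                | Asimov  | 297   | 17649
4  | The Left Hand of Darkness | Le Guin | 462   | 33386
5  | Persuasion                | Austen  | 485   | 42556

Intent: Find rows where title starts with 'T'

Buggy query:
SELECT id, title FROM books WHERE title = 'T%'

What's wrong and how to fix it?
Bug: '=' compares the literal string including the % character; pattern matching needs LIKE

Fix: Use LIKE for wildcard pattern matching

Corrected query:
SELECT id, title FROM books WHERE title LIKE 'T%'

Result:
id | title                    
---+--------------------------
4  | The Left Hand of Darkness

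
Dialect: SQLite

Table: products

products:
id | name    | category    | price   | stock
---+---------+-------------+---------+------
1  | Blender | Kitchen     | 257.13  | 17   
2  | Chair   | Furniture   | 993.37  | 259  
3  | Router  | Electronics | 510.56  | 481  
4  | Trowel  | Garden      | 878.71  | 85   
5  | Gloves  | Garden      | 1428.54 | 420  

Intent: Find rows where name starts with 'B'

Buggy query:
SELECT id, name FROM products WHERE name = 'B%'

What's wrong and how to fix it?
Bug: Wildcards only work with LIKE; '=' treats '%' as a literal character

Fix: Replace '=' with LIKE so 'B%' is treated as a pattern

Corrected query:
SELECT id, name FROM products WHERE name LIKE 'B%'

Result:
id | name   
---+--------
1  | Blender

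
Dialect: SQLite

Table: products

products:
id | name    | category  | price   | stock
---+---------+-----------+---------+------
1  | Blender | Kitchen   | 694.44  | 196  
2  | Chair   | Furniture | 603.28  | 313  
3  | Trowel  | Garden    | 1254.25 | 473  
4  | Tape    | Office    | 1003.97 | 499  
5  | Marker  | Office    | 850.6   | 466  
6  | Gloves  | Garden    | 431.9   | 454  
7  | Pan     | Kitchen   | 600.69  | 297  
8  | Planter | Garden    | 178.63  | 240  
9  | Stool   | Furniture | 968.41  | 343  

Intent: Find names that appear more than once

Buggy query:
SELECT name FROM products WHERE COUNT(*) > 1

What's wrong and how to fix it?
Bug: WHERE can't reference COUNT(*); aggregates are computed after WHERE

Fix: GROUP BY name, then filter groups with HAVING COUNT(*) > 1

Corrected query:
SELECT name FROM products GROUP BY name HAVING COUNT(*) > 1

Result:
(no rows)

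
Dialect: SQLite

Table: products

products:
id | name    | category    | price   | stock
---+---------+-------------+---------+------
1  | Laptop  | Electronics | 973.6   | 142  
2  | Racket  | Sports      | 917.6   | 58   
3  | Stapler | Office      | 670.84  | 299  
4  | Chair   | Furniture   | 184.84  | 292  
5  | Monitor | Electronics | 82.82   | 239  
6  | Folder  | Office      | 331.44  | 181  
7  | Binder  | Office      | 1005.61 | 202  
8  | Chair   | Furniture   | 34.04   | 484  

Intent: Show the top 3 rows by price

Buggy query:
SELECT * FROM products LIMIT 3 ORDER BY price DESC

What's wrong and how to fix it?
Bug: ORDER BY cannot follow LIMIT; LIMIT is the final clause

Fix: Sort with ORDER BY, then apply LIMIT

Corrected query:
SELECT * FROM products ORDER BY price DESC LIMIT 3

Result:
id | name   | category    | price   | stock
---+--------+-------------+---------+------
7  | Binder | Office      | 1005.61 | 202  
1  | Laptop | Electronics | 973.6   | 142  
2  | Racket | Sports      | 917.6   | 58   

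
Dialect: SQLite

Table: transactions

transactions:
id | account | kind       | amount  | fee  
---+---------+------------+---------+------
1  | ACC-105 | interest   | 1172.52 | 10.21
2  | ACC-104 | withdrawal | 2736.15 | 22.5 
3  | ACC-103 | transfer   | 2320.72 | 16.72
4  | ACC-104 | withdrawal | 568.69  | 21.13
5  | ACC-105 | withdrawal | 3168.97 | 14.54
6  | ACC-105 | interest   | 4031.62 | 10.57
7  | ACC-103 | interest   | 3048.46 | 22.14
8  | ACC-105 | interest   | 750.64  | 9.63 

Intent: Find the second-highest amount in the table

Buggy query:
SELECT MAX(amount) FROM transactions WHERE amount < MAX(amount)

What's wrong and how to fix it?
Bug: MAX(amount) on the right of the comparison is an aggregate-in-WHERE error

Fix: Put the inner MAX in a scalar subquery

Corrected query:
SELECT MAX(amount) FROM transactions WHERE amount < (SELECT MAX(amount) FROM transactions)

Result:
MAX(amount)
-----------
3168.97    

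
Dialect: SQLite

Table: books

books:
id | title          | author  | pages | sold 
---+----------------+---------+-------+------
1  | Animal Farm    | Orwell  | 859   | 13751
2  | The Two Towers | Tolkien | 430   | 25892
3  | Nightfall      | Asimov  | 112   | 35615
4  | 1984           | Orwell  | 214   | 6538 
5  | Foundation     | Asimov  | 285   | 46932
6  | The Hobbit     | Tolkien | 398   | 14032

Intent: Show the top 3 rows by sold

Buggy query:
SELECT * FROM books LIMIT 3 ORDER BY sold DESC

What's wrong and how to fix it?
Bug: LIMIT must come after ORDER BY

Fix: Swap the clauses: ORDER BY first, then LIMIT

Corrected query:
SELECT * FROM books ORDER BY sold DESC LIMIT 3

Result:
id | title          | author  | pages | sold 
---+----------------+---------+-------+------
5  | Foundation     | Asimov  | 285   | 46932
3  | Nightfall      | Asimov  | 112   | 35615
2  | The Two Towers | Tolkien | 430   | 25892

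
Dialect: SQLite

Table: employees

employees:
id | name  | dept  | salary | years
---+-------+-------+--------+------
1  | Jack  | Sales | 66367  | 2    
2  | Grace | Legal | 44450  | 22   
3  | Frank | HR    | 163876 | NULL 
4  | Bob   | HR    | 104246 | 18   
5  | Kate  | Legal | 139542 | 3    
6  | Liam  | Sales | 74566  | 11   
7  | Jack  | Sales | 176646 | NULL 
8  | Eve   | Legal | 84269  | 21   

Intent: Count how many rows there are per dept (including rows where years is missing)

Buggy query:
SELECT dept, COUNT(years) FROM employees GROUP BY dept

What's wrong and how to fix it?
Bug: COUNT(years) skips NULLs, so groups with missing years are undercounted

Fix: Use COUNT(*) to count all rows regardless of NULL

Corrected query:
SELECT dept, COUNT(*) FROM employees GROUP BY dept

Result:
dept  | COUNT(*)
------+---------
HR    | 2       
Legal | 3       
Sales | 3       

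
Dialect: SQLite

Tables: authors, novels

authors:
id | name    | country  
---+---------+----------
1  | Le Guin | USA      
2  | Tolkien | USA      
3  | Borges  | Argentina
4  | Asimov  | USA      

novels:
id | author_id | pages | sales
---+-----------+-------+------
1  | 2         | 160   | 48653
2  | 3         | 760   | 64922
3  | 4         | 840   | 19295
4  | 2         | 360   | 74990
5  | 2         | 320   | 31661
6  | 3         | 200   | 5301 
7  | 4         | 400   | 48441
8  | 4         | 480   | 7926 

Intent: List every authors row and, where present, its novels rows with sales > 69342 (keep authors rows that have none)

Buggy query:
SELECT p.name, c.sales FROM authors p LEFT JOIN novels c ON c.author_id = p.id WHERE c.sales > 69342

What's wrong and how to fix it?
Bug: A WHERE condition on the right-hand table after LEFT JOIN drops unmatched parents

Fix: Move the right-table condition into the ON clause so unmatched parents are kept

Corrected query:
SELECT p.name, c.sales FROM authors p LEFT JOIN novels c ON c.author_id = p.id AND c.sales > 69342

Result:
name    | sales
--------+------
Le Guin | NULL 
Tolkien | 74990
Borges  | NULL 
Asimov  | NULL 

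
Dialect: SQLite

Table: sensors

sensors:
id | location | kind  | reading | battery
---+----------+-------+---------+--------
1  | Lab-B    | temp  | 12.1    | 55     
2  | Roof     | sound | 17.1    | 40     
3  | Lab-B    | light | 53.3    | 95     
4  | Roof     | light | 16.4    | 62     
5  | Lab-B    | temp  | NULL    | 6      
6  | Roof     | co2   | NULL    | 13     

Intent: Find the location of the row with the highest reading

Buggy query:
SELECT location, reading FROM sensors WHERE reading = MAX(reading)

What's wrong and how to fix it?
Bug: WHERE is evaluated per row; an aggregate over the whole table isn't defined there

Fix: Wrap MAX in a scalar subquery so WHERE compares against a single value

Corrected query:
SELECT location, reading FROM sensors WHERE reading = (SELECT MAX(reading) FROM sensors)

Result:
location | reading
---------+--------
Lab-B    | 53.3   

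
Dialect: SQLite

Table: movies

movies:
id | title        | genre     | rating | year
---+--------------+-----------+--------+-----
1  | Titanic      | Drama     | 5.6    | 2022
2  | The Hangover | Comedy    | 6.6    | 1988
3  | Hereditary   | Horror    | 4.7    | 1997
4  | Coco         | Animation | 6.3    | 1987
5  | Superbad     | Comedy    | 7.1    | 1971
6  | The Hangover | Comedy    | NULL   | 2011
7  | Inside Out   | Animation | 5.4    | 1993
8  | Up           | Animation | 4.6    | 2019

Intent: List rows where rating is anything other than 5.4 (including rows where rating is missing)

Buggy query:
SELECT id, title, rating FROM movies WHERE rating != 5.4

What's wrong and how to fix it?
Bug: Inequality against NULL is unknown, not true; rows with NULL are dropped

Fix: Add an explicit OR rating IS NULL to include the missing-value rows

Corrected query:
SELECT id, title, rating FROM movies WHERE rating != 5.4 OR rating IS NULL

Result:
id | title        | rating
---+--------------+-------
1  | Titanic      | 5.6   
2  | The Hangover | 6.6   
3  | Hereditary   | 4.7   
4  | Coco         | 6.3   
5  | Superbad     | 7.1   
6  | The Hangover | NULL  
8  | Up           | 4.6   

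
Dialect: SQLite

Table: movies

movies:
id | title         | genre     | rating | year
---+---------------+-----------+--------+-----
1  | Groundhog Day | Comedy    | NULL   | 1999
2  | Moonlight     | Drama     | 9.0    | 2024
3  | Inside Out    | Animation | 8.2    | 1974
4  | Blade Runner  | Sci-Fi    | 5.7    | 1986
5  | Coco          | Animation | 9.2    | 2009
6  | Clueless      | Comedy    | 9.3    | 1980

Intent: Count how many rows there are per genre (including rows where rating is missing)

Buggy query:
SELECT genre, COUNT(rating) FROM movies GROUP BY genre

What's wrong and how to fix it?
Bug: COUNT(column) counts non-NULL values only; rows with NULL rating aren't counted

Fix: Use COUNT(*) to count all rows regardless of NULL

Corrected query:
SELECT genre, COUNT(*) FROM movies GROUP BY genre

Result:
genre     | COUNT(*)
----------+---------
Animation | 2       
Comedy    | 2       
Drama     | 1       
Sci-Fi    | 1       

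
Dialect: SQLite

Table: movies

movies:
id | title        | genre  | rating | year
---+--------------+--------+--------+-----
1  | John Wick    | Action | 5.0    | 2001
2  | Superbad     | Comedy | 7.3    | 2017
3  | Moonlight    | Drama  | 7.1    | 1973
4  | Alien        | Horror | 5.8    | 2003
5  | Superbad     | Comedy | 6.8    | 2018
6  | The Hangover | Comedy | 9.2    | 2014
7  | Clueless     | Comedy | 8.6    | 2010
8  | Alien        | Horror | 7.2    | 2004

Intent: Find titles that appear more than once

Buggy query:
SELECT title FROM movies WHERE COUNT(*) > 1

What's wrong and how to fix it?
Bug: WHERE can't reference COUNT(*); aggregates are computed after WHERE

Fix: GROUP BY title, then filter groups with HAVING COUNT(*) > 1

Corrected query:
SELECT title FROM movies GROUP BY title HAVING COUNT(*) > 1

Result:
title   
--------
Alien   
Superbad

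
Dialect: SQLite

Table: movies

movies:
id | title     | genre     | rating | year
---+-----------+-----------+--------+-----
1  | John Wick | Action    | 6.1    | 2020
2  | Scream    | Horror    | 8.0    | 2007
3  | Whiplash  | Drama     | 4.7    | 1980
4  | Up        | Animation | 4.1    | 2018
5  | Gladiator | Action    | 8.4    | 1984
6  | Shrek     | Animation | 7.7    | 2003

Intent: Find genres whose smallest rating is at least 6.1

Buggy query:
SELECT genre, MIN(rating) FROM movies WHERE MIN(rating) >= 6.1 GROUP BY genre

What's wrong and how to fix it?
Bug: Aggregates like MIN are computed per group after WHERE runs

Fix: Use HAVING for the per-group MIN condition

Corrected query:
SELECT genre, MIN(rating) FROM movies GROUP BY genre HAVING MIN(rating) >= 6.1

Result:
genre  | MIN(rating)
-------+------------
Action | 6.1        
Horror | 8          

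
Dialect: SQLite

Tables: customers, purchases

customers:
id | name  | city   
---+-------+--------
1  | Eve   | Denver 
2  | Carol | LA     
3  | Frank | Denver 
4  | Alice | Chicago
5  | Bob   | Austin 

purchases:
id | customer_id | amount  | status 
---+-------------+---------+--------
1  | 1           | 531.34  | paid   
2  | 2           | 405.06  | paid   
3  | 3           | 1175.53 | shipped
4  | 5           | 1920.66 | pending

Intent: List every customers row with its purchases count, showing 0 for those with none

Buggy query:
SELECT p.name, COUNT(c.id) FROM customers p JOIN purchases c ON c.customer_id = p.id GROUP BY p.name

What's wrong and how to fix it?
Bug: INNER JOIN drops customers rows that have no matching purchases rows

Fix: Use LEFT JOIN so parents without children still appear (COUNT(c.id) gives 0)

Corrected query:
SELECT p.name, COUNT(c.id) FROM customers p LEFT JOIN purchases c ON c.customer_id = p.id GROUP BY p.name

Result:
name  | COUNT(c.id)
------+------------
Alice | 0          
Bob   | 1          
Carol | 1          
Eve   | 1          
Frank | 1          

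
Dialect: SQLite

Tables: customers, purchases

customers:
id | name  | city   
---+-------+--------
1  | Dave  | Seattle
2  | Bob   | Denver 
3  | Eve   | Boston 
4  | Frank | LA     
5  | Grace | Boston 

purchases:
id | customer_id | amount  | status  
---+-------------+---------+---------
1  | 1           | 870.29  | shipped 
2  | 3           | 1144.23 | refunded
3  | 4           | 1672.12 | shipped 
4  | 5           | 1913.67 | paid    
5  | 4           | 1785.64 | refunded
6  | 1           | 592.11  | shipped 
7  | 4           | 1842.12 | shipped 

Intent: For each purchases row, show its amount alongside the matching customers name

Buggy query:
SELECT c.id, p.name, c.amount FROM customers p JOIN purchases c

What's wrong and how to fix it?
Bug: JOIN with no ON clause produces a cartesian product; every purchases row pairs with every customers row

Fix: Add ON c.customer_id = p.id to the JOIN

Corrected query:
SELECT c.id, p.name, c.amount FROM customers p JOIN purchases c ON c.customer_id = p.id

Result:
id | name  | amount 
---+-------+--------
1  | Dave  | 870.29 
2  | Eve   | 1144.23
3  | Frank | 1672.12
4  | Grace | 1913.67
5  | Frank | 1785.64
6  | Dave  | 592.11 
7  | Frank | 1842.12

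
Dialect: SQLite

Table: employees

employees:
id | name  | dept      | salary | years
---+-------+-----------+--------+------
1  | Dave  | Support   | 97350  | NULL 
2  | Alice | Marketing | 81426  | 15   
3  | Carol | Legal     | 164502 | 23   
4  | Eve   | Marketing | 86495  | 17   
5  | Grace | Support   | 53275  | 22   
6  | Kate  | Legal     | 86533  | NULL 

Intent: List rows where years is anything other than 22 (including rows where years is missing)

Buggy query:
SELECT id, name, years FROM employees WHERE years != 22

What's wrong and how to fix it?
Bug: 'years != 22' is unknown when years is NULL, so NULL rows are silently excluded

Fix: Add an explicit OR years IS NULL to include the missing-value rows

Corrected query:
SELECT id, name, years FROM employees WHERE years != 22 OR years IS NULL

Result:
id | name  | years
---+-------+------
1  | Dave  | NULL 
2  | Alice | 15   
3  | Carol | 23   
4  | Eve   | 17   
6  | Kate  | NULL 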